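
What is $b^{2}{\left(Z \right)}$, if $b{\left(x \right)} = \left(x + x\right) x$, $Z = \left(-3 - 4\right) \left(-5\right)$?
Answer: $6002500$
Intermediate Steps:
$Z = 35$ ($Z = \left(-7\right) \left(-5\right) = 35$)
$b{\left(x \right)} = 2 x^{2}$ ($b{\left(x \right)} = 2 x x = 2 x^{2}$)
$b^{2}{\left(Z \right)} = \left(2 \cdot 35^{2}\right)^{2} = \left(2 \cdot 1225\right)^{2} = 2450^{2} = 6002500$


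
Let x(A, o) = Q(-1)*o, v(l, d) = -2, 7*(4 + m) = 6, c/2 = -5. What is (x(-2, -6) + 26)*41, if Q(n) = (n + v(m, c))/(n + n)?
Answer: 697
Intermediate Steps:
c = -10 (c = 2*(-5) = -10)
m = -22/7 (m = -4 + (1/7)*6 = -4 + 6/7 = -22/7 ≈ -3.1429)
Q(n) = (-2 + n)/(2*n) (Q(n) = (n - 2)/(n + n) = (-2 + n)/((2*n)) = (-2 + n)*(1/(2*n)) = (-2 + n)/(2*n))
x(A, o) = 3*o/2 (x(A, o) = ((1/2)*(-2 - 1)/(-1))*o = ((1/2)*(-1)*(-3))*o = 3*o/2)
(x(-2, -6) + 26)*41 = ((3/2)*(-6) + 26)*41 = (-9 + 26)*41 = 17*41 = 697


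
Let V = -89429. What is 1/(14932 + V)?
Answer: -1/74497 ≈ -1.3423e-5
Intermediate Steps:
1/(14932 + V) = 1/(14932 - 89429) = 1/(-74497) = -1/74497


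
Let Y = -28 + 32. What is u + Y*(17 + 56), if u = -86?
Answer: 206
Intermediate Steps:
Y = 4
u + Y*(17 + 56) = -86 + 4*(17 + 56) = -86 + 4*73 = -86 + 292 = 206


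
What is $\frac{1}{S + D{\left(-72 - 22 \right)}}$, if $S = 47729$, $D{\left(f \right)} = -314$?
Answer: $\frac{1}{47415} \approx 2.109 \cdot 10^{-5}$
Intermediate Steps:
$\frac{1}{S + D{\left(-72 - 22 \right)}} = \frac{1}{47729 - 314} = \frac{1}{47415}$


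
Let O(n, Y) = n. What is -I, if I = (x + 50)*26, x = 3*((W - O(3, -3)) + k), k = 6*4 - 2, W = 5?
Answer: -3172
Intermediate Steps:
k = 22 (k = 24 - 2 = 22)
x = 72 (x = 3*((5 - 1*3) + 22) = 3*((5 - 3) + 22) = 3*(2 + 22) = 3*24 = 72)
I = 3172 (I = (72 + 50)*26 = 122*26 = 3172)
-I = -1*3172 = -3172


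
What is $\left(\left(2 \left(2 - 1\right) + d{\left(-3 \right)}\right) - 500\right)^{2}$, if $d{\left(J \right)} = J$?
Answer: $251001$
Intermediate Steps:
$\left(\left(2 \left(2 - 1\right) + d{\left(-3 \right)}\right) - 500\right)^{2} = \left(\left(2 \left(2 - 1\right) - 3\right) - 500\right)^{2} = \left(\left(2 \cdot 1 - 3\right) - 500\right)^{2} = \left(\left(2 - 3\right) - 500\right)^{2} = \left(-1 - 500\right)^{2} = \left(-501\right)^{2} = 251001$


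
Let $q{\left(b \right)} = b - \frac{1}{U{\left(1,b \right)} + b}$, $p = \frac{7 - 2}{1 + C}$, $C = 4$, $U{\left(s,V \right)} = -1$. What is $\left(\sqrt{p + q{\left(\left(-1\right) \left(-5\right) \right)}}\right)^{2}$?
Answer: $\frac{23}{4} \approx 5.75$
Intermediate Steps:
$p = 1$ ($p = \frac{7 - 2}{1 + 4} = \frac{5}{5} = 5 \cdot \frac{1}{5} = 1$)
$q{\left(b \right)} = b - \frac{1}{-1 + b}$
$\left(\sqrt{p + q{\left(\left(-1\right) \left(-5\right) \right)}}\right)^{2} = \left(\sqrt{1 + \frac{-1 + \left(\left(-1\right) \left(-5\right)\right)^{2} - \left(-1\right) \left(-5\right)}{-1 - -5}}\right)^{2} = \left(\sqrt{1 + \frac{-1 + 5^{2} - 5}{-1 + 5}}\right)^{2} = \left(\sqrt{1 + \frac{-1 + 25 - 5}{4}}\right)^{2} = \left(\sqrt{1 + \frac{1}{4} \cdot 19}\right)^{2} = \left(\sqrt{1 + \frac{19}{4}}\right)^{2} = \left(\sqrt{\frac{23}{4}}\right)^{2} = \left(\frac{\sqrt{23}}{2}\right)^{2} = \frac{23}{4}$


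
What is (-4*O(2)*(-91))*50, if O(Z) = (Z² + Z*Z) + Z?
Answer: 182000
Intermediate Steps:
O(Z) = Z + 2*Z² (O(Z) = (Z² + Z²) + Z = 2*Z² + Z = Z + 2*Z²)
(-4*O(2)*(-91))*50 = (-8*(1 + 2*2)*(-91))*50 = (-8*(1 + 4)*(-91))*50 = (-8*5*(-91))*50 = (-4*10*(-91))*50 = -40*(-91)*50 = 3640*50 = 182000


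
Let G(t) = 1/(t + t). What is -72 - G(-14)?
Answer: -2015/28 ≈ -71.964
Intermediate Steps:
G(t) = 1/(2*t)
-72 - G(-14) = -72 - 1/(2*(-14)) = -72 - (-1)/(2*14) = -72 - 1*(-1/28) = -72 + 1/28 = -2015/28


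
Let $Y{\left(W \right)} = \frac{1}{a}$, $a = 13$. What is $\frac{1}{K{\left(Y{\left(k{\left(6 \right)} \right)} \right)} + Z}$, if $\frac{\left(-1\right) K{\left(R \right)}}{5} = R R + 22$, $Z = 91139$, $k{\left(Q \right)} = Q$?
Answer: $\frac{169}{15383896} \approx 1.0986 \cdot 10^{-5}$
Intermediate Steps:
$Y{\left(W \right)} = \frac{1}{13}$
$K{\left(R \right)} = -110 - 5 R^{2}$ ($K{\left(R \right)} = - 5 \left(R R + 22\right) = - 5 \left(R^{2} + 22\right) = - 5 \left(22 + R^{2}\right) = -110 - 5 R^{2}$)
$\frac{1}{K{\left(Y{\left(k{\left(6 \right)} \right)} \right)} + Z} = \frac{1}{\left(-110 - \frac{5}{169}\right) + 91139} = \frac{1}{- \frac{18595}{169} + 91139} = \frac{1}{\frac{15383896}{169}} = \frac{169}{15383896}$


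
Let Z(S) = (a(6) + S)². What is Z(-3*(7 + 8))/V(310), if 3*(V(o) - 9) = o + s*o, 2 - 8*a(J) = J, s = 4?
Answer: 24843/6308 ≈ 3.9383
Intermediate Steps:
a(J) = ¼ - J/8
V(o) = 9 + 5*o/3 (V(o) = 9 + (o + 4*o)/3 = 9 + (5*o)/3 = 9 + 5*o/3)
Z(S) = (-½ + S)² (Z(S) = ((¼ - ⅛*6) + S)² = ((¼ - ¾) + S)² = (-½ + S)²)
Z(-3*(7 + 8))/V(310) = ((-1 + 2*(-3*(7 + 8)))²/4)/(9 + (5/3)*310) = ((-1 + 2*(-3*15))²/4)/(9 + 1550/3) = ((-1 + 2*(-45))²/4)/(1577/3) = ((-1 - 90)²/4)*(3/1577) = ((¼)*(-91)²)*(3/1577) = ((¼)*8281)*(3/1577) = (8281/4)*(3/1577) = 24843/6308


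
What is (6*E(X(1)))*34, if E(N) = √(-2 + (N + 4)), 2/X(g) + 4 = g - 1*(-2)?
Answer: 0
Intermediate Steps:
X(g) = 2/(-2 + g) (X(g) = 2/(-4 + (g - 1*(-2))) = 2/(-4 + (g + 2)) = 2/(-4 + (2 + g)) = 2/(-2 + g))
E(N) = √(2 + N) (E(N) = √(-2 + (4 + N)) = √(2 + N))
(6*E(X(1)))*34 = (6*√(2 + 2/(-2 + 1)))*34 = (6*√(2 + 2/(-1)))*34 = (6*√(2 + 2*(-1)))*34 = (6*√(2 - 2))*34 = (6*√0)*34 = (6*0)*34 = 0*34 = 0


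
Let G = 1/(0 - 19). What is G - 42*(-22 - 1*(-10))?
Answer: 9575/19 ≈ 503.95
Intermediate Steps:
G = -1/19 (G = 1/(-19) = -1/19 ≈ -0.052632)
G - 42*(-22 - 1*(-10)) = -1/19 - 42*(-22 - 1*(-10)) = -1/19 - 42*(-22 + 10) = -1/19 - 42*(-12) = -1/19 + 504 = 9575/19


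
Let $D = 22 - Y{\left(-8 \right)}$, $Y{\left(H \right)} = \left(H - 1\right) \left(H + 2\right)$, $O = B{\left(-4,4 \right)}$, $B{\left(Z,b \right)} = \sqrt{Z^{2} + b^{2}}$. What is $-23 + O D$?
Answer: $-23 - 128 \sqrt{2} \approx -204.02$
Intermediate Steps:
$O = 4 \sqrt{2}$ ($O = \sqrt{\left(-4\right)^{2} + 4^{2}} = \sqrt{16 + 16} = \sqrt{32} = 4 \sqrt{2} \approx 5.6569$)
$Y{\left(H \right)} = \left(-1 + H\right) \left(2 + H\right)$
$D = -32$ ($D = 22 - \left(-2 - 8 + \left(-8\right)^{2}\right) = 22 - \left(-2 - 8 + 64\right) = 22 - 54 = -32$)
$-23 + O D = -23 + 4 \sqrt{2} \left(-32\right) = -23 - 128 \sqrt{2}$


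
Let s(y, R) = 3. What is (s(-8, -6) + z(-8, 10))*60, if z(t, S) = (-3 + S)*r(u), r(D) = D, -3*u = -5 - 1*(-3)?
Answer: 460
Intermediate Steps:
u = 2/3 (u = -(-5 - 1*(-3))/3 = -(-5 + 3)/3 = -1/3*(-2) = 2/3 ≈ 0.66667)
z(t, S) = -2 + 2*S/3 (z(t, S) = (-3 + S)*(2/3) = -2 + 2*S/3)
(s(-8, -6) + z(-8, 10))*60 = (3 + (-2 + (2/3)*10))*60 = (3 + (-2 + 20/3))*60 = (3 + 14/3)*60 = (23/3)*60 = 460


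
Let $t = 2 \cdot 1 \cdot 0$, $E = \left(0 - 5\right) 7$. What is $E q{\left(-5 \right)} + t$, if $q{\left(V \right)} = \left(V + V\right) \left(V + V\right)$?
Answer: $-3500$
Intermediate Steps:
$E = -35$ ($E = \left(-5\right) 7 = -35$)
$t = 0$ ($t = 2 \cdot 0 = 0$)
$q{\left(V \right)} = 4 V^{2}$ ($q{\left(V \right)} = 2 V 2 V = 4 V^{2}$)
$E q{\left(-5 \right)} + t = - 35 \cdot 4 \left(-5\right)^{2} + 0 = - 35 \cdot 4 \cdot 25 + 0 = \left(-35\right) 100 + 0 = -3500 + 0 = -3500$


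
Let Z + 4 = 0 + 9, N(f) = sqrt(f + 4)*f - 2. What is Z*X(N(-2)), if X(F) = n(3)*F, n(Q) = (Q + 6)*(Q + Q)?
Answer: -540 - 540*sqrt(2) ≈ -1303.7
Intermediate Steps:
n(Q) = 2*Q*(6 + Q) (n(Q) = (6 + Q)*(2*Q) = 2*Q*(6 + Q))
N(f) = -2 + f*sqrt(4 + f) (N(f) = sqrt(4 + f)*f - 2 = f*sqrt(4 + f) - 2 = -2 + f*sqrt(4 + f))
X(F) = 54*F (X(F) = (2*3*(6 + 3))*F = (2*3*9)*F = 54*F)
Z = 5 (Z = -4 + (0 + 9) = -4 + 9 = 5)
Z*X(N(-2)) = 5*(54*(-2 - 2*sqrt(4 - 2))) = 5*(54*(-2 - 2*sqrt(2))) = 5*(-108 - 108*sqrt(2)) = -540 - 540*sqrt(2)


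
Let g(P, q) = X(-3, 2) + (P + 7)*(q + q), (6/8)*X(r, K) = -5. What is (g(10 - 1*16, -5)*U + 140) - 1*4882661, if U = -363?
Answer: -4876471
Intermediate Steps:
X(r, K) = -20/3 (X(r, K) = (4/3)*(-5) = -20/3)
g(P, q) = -20/3 + 2*q*(7 + P) (g(P, q) = -20/3 + (P + 7)*(q + q) = -20/3 + (7 + P)*(2*q) = -20/3 + 2*q*(7 + P))
(g(10 - 1*16, -5)*U + 140) - 1*4882661 = ((-20/3 + 14*(-5) + 2*(10 - 1*16)*(-5))*(-363) + 140) - 1*4882661 = ((-20/3 - 70 + 2*(10 - 16)*(-5))*(-363) + 140) - 4882661 = ((-20/3 - 70 + 2*(-6)*(-5))*(-363) + 140) - 4882661 = ((-20/3 - 70 + 60)*(-363) + 140) - 4882661 = (-50/3*(-363) + 140) - 4882661 = (6050 + 140) - 4882661 = 6190 - 4882661 = -4876471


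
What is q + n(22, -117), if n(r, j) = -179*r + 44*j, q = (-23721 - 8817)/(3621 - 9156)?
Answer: -16752824/1845 ≈ -9080.1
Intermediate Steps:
q = 10846/1845 (q = -32538/(-5535) = -32538*(-1/5535) = 10846/1845 ≈ 5.8786)
q + n(22, -117) = 10846/1845 + (-179*22 + 44*(-117)) = 10846/1845 + (-3938 - 5148) = 10846/1845 - 9086 = -16752824/1845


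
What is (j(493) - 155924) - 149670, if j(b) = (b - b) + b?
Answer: -305101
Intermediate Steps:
j(b) = b (j(b) = 0 + b = b)
(j(493) - 155924) - 149670 = (493 - 155924) - 149670 = -155431 - 149670 = -305101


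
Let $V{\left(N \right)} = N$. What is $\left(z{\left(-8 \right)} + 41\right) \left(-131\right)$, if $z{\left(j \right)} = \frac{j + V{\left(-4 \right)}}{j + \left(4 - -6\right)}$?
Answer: $-4585$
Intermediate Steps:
$z{\left(j \right)} = \frac{-4 + j}{10 + j}$ ($z{\left(j \right)} = \frac{j - 4}{j + \left(4 - -6\right)} = \frac{-4 + j}{j + \left(4 + 6\right)} = \frac{-4 + j}{j + 10} = \frac{-4 + j}{10 + j}$)
$\left(z{\left(-8 \right)} + 41\right) \left(-131\right) = \left(\frac{-4 - 8}{10 - 8} + 41\right) \left(-131\right) = \left(\frac{1}{2} \left(-12\right) + 41\right) \left(-131\right) = \left(-6 + 41\right) \left(-131\right) = 35 \left(-131\right) = -4585$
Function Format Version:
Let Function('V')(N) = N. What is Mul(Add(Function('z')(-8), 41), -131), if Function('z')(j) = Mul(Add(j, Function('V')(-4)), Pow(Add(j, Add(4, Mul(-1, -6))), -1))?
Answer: -4585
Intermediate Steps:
Function('z')(j) = Mul(Pow(Add(10, j), -1), Add(-4, j)) (Function('z')(j) = Mul(Add(j, -4), Pow(Add(j, Add(4, Mul(-1, -6))), -1)) = Mul(Add(-4, j), Pow(Add(j, Add(4, 6)), -1)) = Mul(Add(-4, j), Pow(Add(j, 10), -1)) = Mul(Add(-4, j), Pow(Add(10, j), -1)) = Mul(Pow(Add(10, j), -1), Add(-4, j)))
Mul(Add(Function('z')(-8), 41), -131) = Mul(Add(Mul(Pow(Add(10, -8), -1), Add(-4, -8)), 41), -131) = Mul(Add(Mul(Pow(2, -1), -12), 41), -131) = Mul(Add(Mul(Rational(1, 2), -12), 41), -131) = Mul(Add(-6, 41), -131) = Mul(35, -131) = -4585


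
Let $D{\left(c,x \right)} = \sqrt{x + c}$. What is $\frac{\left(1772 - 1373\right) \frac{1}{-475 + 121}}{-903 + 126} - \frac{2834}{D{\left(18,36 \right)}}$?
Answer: $\frac{19}{13098} - \frac{1417 \sqrt{6}}{9} \approx -385.66$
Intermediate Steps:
$D{\left(c,x \right)} = \sqrt{c + x}$
$\frac{\left(1772 - 1373\right) \frac{1}{-475 + 121}}{-903 + 126} - \frac{2834}{D{\left(18,36 \right)}} = \frac{\left(1772 - 1373\right) \frac{1}{-475 + 121}}{-903 + 126} - \frac{2834}{\sqrt{18 + 36}} = \frac{399 \frac{1}{-354}}{-777} - \frac{2834}{\sqrt{54}} = 399 \left(- \frac{1}{354}\right) \left(- \frac{1}{777}\right) - \frac{2834}{3 \sqrt{6}} = \left(- \frac{133}{118}\right) \left(- \frac{1}{777}\right) - 2834 \frac{\sqrt{6}}{18} = \frac{19}{13098} - \frac{1417 \sqrt{6}}{9}$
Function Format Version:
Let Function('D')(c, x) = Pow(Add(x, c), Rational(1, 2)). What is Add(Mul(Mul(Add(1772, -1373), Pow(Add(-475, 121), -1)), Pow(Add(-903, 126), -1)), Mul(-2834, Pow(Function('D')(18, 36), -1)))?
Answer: Add(Rational(19, 13098), Mul(Rational(-1417, 9), Pow(6, Rational(1, 2)))) ≈ -385.66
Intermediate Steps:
Function('D')(c, x) = Pow(Add(c, x), Rational(1, 2))
Add(Mul(Mul(Add(1772, -1373), Pow(Add(-475, 121), -1)), Pow(Add(-903, 126), -1)), Mul(-2834, Pow(Function('D')(18, 36), -1))) = Add(Mul(Mul(Add(1772, -1373), Pow(Add(-475, 121), -1)), Pow(Add(-903, 126), -1)), Mul(-2834, Pow(Pow(Add(18, 36), Rational(1, 2)), -1))) = Add(Mul(Mul(399, Pow(-354, -1)), Pow(-777, -1)), Mul(-2834, Pow(Pow(54, Rational(1, 2)), -1))) = Add(Mul(Mul(399, Rational(-1, 354)), Rational(-1, 777)), Mul(-2834, Pow(Mul(3, Pow(6, Rational(1, 2))), -1))) = Add(Mul(Rational(-133, 118), Rational(-1, 777)), Mul(-2834, Mul(Rational(1, 18), Pow(6, Rational(1, 2))))) = Add(Rational(19, 13098), Mul(Rational(-1417, 9), Pow(6, Rational(1, 2))))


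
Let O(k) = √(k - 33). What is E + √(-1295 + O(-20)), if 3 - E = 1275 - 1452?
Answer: 180 + √(-1295 + I*√53) ≈ 180.1 + 35.986*I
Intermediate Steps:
O(k) = √(-33 + k)
E = 180 (E = 3 - (1275 - 1452) = 3 - 1*(-177) = 3 + 177 = 180)
E + √(-1295 + O(-20)) = 180 + √(-1295 + √(-33 - 20)) = 180 + √(-1295 + √(-53)) = 180 + √(-1295 + I*√53)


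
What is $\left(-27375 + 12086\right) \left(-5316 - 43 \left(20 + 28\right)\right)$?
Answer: $112832820$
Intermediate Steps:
$\left(-27375 + 12086\right) \left(-5316 - 43 \left(20 + 28\right)\right) = - 15289 \left(-5316 - 2064\right) = \left(-15289\right) \left(-7380\right) = 112832820$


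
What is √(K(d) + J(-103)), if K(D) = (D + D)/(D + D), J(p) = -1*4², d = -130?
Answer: I*√15 ≈ 3.873*I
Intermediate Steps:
J(p) = -16 (J(p) = -1*16 = -16)
K(D) = 1 (K(D) = (2*D)/((2*D)) = (2*D)*(1/(2*D)) = 1)
√(K(d) + J(-103)) = √(1 - 16) = √(-15) = I*√15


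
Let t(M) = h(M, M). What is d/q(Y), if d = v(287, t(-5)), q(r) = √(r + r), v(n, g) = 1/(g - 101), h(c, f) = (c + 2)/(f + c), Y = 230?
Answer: -√115/23161 ≈ -0.00046301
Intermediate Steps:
h(c, f) = (2 + c)/(c + f)
t(M) = (2 + M)/(2*M) (t(M) = (2 + M)/(M + M) = (2 + M)/((2*M)) = (1/(2*M))*(2 + M) = (2 + M)/(2*M))
v(n, g) = 1/(-101 + g)
q(r) = √2*√r (q(r) = √(2*r) = √2*√r)
d = -10/1007 (d = 1/(-101 + (½)*(2 - 5)/(-5)) = 1/(-101 + (½)*(-⅕)*(-3)) = 1/(-101 + 3/10) = 1/(-1007/10) = -10/1007 ≈ -0.0099305)
d/q(Y) = -10*√115/230/1007 = -√115/23161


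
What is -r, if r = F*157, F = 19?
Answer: -2983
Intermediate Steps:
r = 2983 (r = 19*157 = 2983)
-r = -1*2983 = -2983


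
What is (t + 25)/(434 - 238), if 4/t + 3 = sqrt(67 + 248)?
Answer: 1277/9996 + sqrt(35)/4998 ≈ 0.12893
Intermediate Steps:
t = 4/(-3 + 3*sqrt(35)) (t = 4/(-3 + sqrt(67 + 248)) = 4/(-3 + sqrt(315)) = 4/(-3 + 3*sqrt(35)) ≈ 0.27122)
(t + 25)/(434 - 238) = ((2/51 + 2*sqrt(35)/51) + 25)/(434 - 238) = (1277/51 + 2*sqrt(35)/51)/196 = (1277/51 + 2*sqrt(35)/51)*(1/196) = 1277/9996 + sqrt(35)/4998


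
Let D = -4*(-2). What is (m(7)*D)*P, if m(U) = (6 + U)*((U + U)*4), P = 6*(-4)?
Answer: -139776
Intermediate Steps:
D = 8
P = -24
m(U) = 8*U*(6 + U) (m(U) = (6 + U)*((2*U)*4) = (6 + U)*(8*U) = 8*U*(6 + U))
(m(7)*D)*P = ((8*7*(6 + 7))*8)*(-24) = ((8*7*13)*8)*(-24) = (728*8)*(-24) = 5824*(-24) = -139776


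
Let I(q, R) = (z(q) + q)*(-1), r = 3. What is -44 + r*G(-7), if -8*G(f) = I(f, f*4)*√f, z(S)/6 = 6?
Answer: -44 + 87*I*√7/8 ≈ -44.0 + 28.773*I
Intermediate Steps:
z(S) = 36 (z(S) = 6*6 = 36)
I(q, R) = -36 - q (I(q, R) = (36 + q)*(-1) = -36 - q)
G(f) = -√f*(-36 - f)/8 (G(f) = -(-36 - f)*√f/8 = -√f*(-36 - f)/8)
-44 + r*G(-7) = -44 + 3*(√(-7)*(36 - 7)/8) = -44 + 3*((⅛)*(I*√7)*29) = -44 + 3*(29*I*√7/8) = -44 + 87*I*√7/8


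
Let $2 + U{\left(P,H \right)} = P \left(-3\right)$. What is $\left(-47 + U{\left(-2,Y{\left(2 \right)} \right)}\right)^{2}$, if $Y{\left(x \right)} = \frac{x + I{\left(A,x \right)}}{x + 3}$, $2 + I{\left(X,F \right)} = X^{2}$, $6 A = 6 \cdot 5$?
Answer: $1849$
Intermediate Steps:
$A = 5$ ($A = \frac{6 \cdot 5}{6} = \frac{1}{6} \cdot 30 = 5$)
$I{\left(X,F \right)} = -2 + X^{2}$
$Y{\left(x \right)} = \frac{23 + x}{3 + x}$ ($Y{\left(x \right)} = \frac{x - \left(2 - 5^{2}\right)}{x + 3} = \frac{x + \left(-2 + 25\right)}{3 + x} = \frac{x + 23}{3 + x} = \frac{23 + x}{3 + x}$)
$U{\left(P,H \right)} = -2 - 3 P$ ($U{\left(P,H \right)} = -2 + P \left(-3\right) = -2 - 3 P$)
$\left(-47 + U{\left(-2,Y{\left(2 \right)} \right)}\right)^{2} = \left(-47 - -4\right)^{2} = \left(-47 + \left(-2 + 6\right)\right)^{2} = \left(-47 + 4\right)^{2} = \left(-43\right)^{2} = 1849$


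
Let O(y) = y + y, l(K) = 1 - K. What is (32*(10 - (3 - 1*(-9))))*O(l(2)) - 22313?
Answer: -22185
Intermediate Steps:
O(y) = 2*y
(32*(10 - (3 - 1*(-9))))*O(l(2)) - 22313 = (32*(10 - (3 - 1*(-9))))*(2*(1 - 1*2)) - 22313 = (32*(10 - (3 + 9)))*(2*(1 - 2)) - 22313 = (32*(10 - 1*12))*(2*(-1)) - 22313 = (32*(10 - 12))*(-2) - 22313 = (32*(-2))*(-2) - 22313 = -64*(-2) - 22313 = 128 - 22313 = -22185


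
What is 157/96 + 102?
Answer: 9949/96 ≈ 103.64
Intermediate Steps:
157/96 + 102 = 9949/96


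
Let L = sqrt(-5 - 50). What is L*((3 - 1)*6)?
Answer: 12*I*sqrt(55) ≈ 88.994*I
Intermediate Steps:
L = I*sqrt(55) (L = sqrt(-55) = I*sqrt(55) ≈ 7.4162*I)
L*((3 - 1)*6) = (I*sqrt(55))*((3 - 1)*6) = (I*sqrt(55))*(2*6) = (I*sqrt(55))*12 = 12*I*sqrt(55)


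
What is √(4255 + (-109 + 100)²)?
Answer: 4*√271 ≈ 65.848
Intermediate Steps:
√(4255 + (-109 + 100)²) = √(4255 + (-9)²) = √(4255 + 81) = √4336 = 4*√271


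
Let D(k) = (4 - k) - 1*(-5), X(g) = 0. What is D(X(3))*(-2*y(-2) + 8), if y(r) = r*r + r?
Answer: 36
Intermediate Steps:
y(r) = r + r² (y(r) = r² + r = r + r²)
D(k) = 9 - k (D(k) = (4 - k) + 5 = 9 - k)
D(X(3))*(-2*y(-2) + 8) = (9 - 1*0)*(-(-4)*(1 - 2) + 8) = (9 + 0)*(-(-4)*(-1) + 8) = 9*(-2*2 + 8) = 9*(-4 + 8) = 9*4 = 36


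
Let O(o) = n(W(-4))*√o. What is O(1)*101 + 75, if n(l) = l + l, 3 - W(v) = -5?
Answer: 1691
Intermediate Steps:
W(v) = 8 (W(v) = 3 - 1*(-5) = 3 + 5 = 8)
n(l) = 2*l
O(o) = 16*√o (O(o) = (2*8)*√o = 16*√o)
O(1)*101 + 75 = (16*√1)*101 + 75 = (16*1)*101 + 75 = 16*101 + 75 = 1616 + 75 = 1691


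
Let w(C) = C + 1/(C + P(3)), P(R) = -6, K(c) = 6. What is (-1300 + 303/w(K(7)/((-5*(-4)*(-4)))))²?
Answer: 35675056579600/5424241 ≈ 6.5770e+6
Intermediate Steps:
w(C) = C + 1/(-6 + C) (w(C) = C + 1/(C - 6) = C + 1/(-6 + C))
(-1300 + 303/w(K(7)/((-5*(-4)*(-4)))))² = (-1300 + 303/(((1 + (6/((-5*(-4)*(-4))))² - 36/(-5*(-4)*(-4)))/(-6 + 6/((-5*(-4)*(-4)))))))² = (-1300 + 303/(((1 + (6/((20*(-4))))² - 36/(20*(-4)))/(-6 + 6/((20*(-4)))))))² = (-1300 + 303/(((1 + (6/(-80))² - 36/(-80))/(-6 + 6/(-80)))))² = (-1300 + 303/(((1 + (6*(-1/80))² - 36*(-1)/80)/(-6 + 6*(-1/80)))))² = (-1300 + 303/(((1 + (-3/40)² - 6*(-3/40))/(-6 - 3/40))))² = (-1300 + 303/(((1 + 9/1600 + 9/20)/(-243/40))))² = (-1300 + 303/((-40/243*2329/1600)))² = (-1300 + 303/(-2329/9720))² = (-1300 + 303*(-9720/2329))² = (-1300 - 2945160/2329)² = (-5972860/2329)² = 35675056579600/5424241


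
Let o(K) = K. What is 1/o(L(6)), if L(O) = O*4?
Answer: 1/24 ≈ 0.041667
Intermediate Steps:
L(O) = 4*O
1/o(L(6)) = 1/(4*6) = 1/24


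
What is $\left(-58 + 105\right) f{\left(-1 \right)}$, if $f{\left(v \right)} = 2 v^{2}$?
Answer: $94$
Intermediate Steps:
$\left(-58 + 105\right) f{\left(-1 \right)} = \left(-58 + 105\right) 2 \left(-1\right)^{2} = 47 \cdot 2 \cdot 1 = 47 \cdot 2 = 94$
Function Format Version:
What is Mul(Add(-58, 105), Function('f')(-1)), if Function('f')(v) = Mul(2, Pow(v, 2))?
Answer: 94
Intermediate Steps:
Mul(Add(-58, 105), Function('f')(-1)) = Mul(Add(-58, 105), Mul(2, Pow(-1, 2))) = Mul(47, Mul(2, 1)) = Mul(47, 2) = 94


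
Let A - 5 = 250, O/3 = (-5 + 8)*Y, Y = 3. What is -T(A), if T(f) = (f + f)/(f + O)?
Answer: -85/47 ≈ -1.8085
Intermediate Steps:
O = 27 (O = 3*((-5 + 8)*3) = 3*(3*3) = 3*9 = 27)
A = 255 (A = 5 + 250 = 255)
T(f) = 2*f/(27 + f) (T(f) = (f + f)/(f + 27) = (2*f)/(27 + f) = 2*f/(27 + f))
-T(A) = -2*255/(27 + 255) = -2*255/282 = -1*85/47 = -85/47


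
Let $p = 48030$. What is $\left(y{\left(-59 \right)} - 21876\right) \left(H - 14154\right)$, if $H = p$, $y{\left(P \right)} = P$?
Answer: $-743070060$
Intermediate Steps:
$H = 48030$
$\left(y{\left(-59 \right)} - 21876\right) \left(H - 14154\right) = \left(-59 - 21876\right) \left(48030 - 14154\right) = \left(-21935\right) 33876 = -743070060$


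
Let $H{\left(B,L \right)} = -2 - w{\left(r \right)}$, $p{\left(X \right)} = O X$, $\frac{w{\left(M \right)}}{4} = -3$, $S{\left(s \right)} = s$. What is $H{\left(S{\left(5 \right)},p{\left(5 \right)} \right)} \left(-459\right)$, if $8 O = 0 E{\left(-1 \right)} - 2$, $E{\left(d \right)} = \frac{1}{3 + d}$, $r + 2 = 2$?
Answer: $-4590$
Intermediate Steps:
$r = 0$ ($r = -2 + 2 = 0$)
$w{\left(M \right)} = -12$ ($w{\left(M \right)} = 4 \left(-3\right) = -12$)
$O = - \frac{1}{4}$ ($O = \frac{\frac{0}{3 - 1} - 2}{8} = \frac{\frac{0}{2} - 2}{8} = \frac{0 \cdot \frac{1}{2} - 2}{8} = \frac{0 - 2}{8} = \frac{1}{8} \left(-2\right) = - \frac{1}{4} \approx -0.25$)
$p{\left(X \right)} = - \frac{X}{4}$
$H{\left(B,L \right)} = 10$ ($H{\left(B,L \right)} = -2 - -12 = -2 + 12 = 10$)
$H{\left(S{\left(5 \right)},p{\left(5 \right)} \right)} \left(-459\right) = 10 \left(-459\right) = -4590$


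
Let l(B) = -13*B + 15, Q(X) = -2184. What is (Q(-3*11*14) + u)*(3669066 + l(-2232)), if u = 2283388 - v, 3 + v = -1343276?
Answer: 13403689708851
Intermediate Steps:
v = -1343279 (v = -3 - 1343276 = -1343279)
l(B) = 15 - 13*B
u = 3626667 (u = 2283388 - 1*(-1343279) = 2283388 + 1343279 = 3626667)
(Q(-3*11*14) + u)*(3669066 + l(-2232)) = (-2184 + 3626667)*(3669066 + (15 - 13*(-2232))) = 3624483*(3669066 + (15 + 29016)) = 3624483*(3669066 + 29031) = 3624483*3698097 = 13403689708851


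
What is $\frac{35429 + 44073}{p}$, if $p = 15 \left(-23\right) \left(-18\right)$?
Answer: $\frac{39751}{3105} \approx 12.802$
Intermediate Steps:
$p = 6210$ ($p = \left(-345\right) \left(-18\right) = 6210$)
$\frac{35429 + 44073}{p} = \frac{35429 + 44073}{6210} = 79502 \cdot \frac{1}{6210} = \frac{39751}{3105}$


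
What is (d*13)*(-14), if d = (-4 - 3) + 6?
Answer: 182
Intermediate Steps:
d = -1 (d = -7 + 6 = -1)
(d*13)*(-14) = -1*13*(-14) = -13*(-14) = 182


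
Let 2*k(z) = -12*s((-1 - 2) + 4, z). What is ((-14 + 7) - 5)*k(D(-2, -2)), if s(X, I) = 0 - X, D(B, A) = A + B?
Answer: -72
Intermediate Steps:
s(X, I) = -X
k(z) = 6 (k(z) = (-(-12)*((-1 - 2) + 4))/2 = (-(-12)*(-3 + 4))/2 = (-(-12))/2 = (-12*(-1))/2 = (½)*12 = 6)
((-14 + 7) - 5)*k(D(-2, -2)) = ((-14 + 7) - 5)*6 = (-7 - 5)*6 = -12*6 = -72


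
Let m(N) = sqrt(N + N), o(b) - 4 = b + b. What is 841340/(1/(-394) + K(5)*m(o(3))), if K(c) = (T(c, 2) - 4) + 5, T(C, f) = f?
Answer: 331487960/27942479 + 783637537440*sqrt(5)/27942479 ≈ 62722.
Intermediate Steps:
o(b) = 4 + 2*b (o(b) = 4 + (b + b) = 4 + 2*b)
m(N) = sqrt(2)*sqrt(N) (m(N) = sqrt(2*N) = sqrt(2)*sqrt(N))
K(c) = 3 (K(c) = (2 - 4) + 5 = -2 + 5 = 3)
841340/(1/(-394) + K(5)*m(o(3))) = 841340/(1/(-394) + 3*(sqrt(2)*sqrt(4 + 2*3))) = 841340/(-1/394 + 3*(sqrt(2)*sqrt(4 + 6))) = 841340/(-1/394 + 3*(sqrt(2)*sqrt(10))) = 841340/(-1/394 + 3*(2*sqrt(5))) = 841340/(-1/394 + 6*sqrt(5))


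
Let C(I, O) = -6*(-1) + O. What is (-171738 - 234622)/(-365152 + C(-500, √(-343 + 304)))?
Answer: 29676145712/26666320271 + 81272*I*√39/26666320271 ≈ 1.1129 + 1.9033e-5*I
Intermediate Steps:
C(I, O) = 6 + O
(-171738 - 234622)/(-365152 + C(-500, √(-343 + 304))) = (-171738 - 234622)/(-365152 + (6 + √(-343 + 304))) = -406360/(-365152 + (6 + √(-39))) = -406360/(-365152 + (6 + I*√39)) = -406360/(-365146 + I*√39)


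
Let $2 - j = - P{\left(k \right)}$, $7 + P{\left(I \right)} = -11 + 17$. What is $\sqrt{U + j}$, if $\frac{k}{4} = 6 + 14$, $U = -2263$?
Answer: $i \sqrt{2262} \approx 47.56 i$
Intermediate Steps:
$k = 80$ ($k = 4 \left(6 + 14\right) = 4 \cdot 20 = 80$)
$P{\left(I \right)} = -1$ ($P{\left(I \right)} = -7 + \left(-11 + 17\right) = -7 + 6 = -1$)
$j = 1$ ($j = 2 - \left(-1\right) \left(-1\right) = 2 - 1 = 1$)
$\sqrt{U + j} = \sqrt{-2263 + 1} = \sqrt{-2262} = i \sqrt{2262}$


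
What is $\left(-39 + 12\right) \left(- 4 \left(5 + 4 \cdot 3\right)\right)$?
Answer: $1836$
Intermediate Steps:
$\left(-39 + 12\right) \left(- 4 \left(5 + 4 \cdot 3\right)\right) = - 27 \left(- 4 \left(5 + 12\right)\right) = - 27 \left(\left(-4\right) 17\right) = \left(-27\right) \left(-68\right) = 1836$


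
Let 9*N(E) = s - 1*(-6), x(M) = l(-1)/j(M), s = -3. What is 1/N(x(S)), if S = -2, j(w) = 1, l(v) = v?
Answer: 3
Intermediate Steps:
x(M) = -1 (x(M) = -1/1 = -1*1 = -1)
N(E) = ⅓ (N(E) = (-3 - 1*(-6))/9 = (-3 + 6)/9 = (⅑)*3 = ⅓)
1/N(x(S)) = 1/(⅓) = 3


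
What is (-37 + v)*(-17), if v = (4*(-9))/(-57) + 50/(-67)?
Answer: 803199/1273 ≈ 630.95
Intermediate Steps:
v = -146/1273 (v = -36*(-1/57) + 50*(-1/67) = 12/19 - 50/67 = -146/1273 ≈ -0.11469)
(-37 + v)*(-17) = (-37 - 146/1273)*(-17) = -47247/1273*(-17) = 803199/1273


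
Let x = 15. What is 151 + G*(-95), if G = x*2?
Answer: -2699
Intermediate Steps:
G = 30 (G = 15*2 = 30)
151 + G*(-95) = 151 + 30*(-95) = 151 - 2850 = -2699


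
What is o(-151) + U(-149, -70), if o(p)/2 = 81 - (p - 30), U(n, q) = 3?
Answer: 527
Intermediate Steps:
o(p) = 222 - 2*p (o(p) = 2*(81 - (p - 30)) = 2*(81 - (-30 + p)) = 2*(81 + (30 - p)) = 2*(111 - p) = 222 - 2*p)
o(-151) + U(-149, -70) = (222 - 2*(-151)) + 3 = (222 + 302) + 3 = 524 + 3 = 527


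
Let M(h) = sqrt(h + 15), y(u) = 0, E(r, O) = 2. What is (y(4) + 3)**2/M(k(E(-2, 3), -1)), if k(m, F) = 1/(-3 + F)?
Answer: 18*sqrt(59)/59 ≈ 2.3434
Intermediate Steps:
M(h) = sqrt(15 + h)
(y(4) + 3)**2/M(k(E(-2, 3), -1)) = (0 + 3)**2/(sqrt(15 + 1/(-3 - 1))) = 3**2/(sqrt(15 + 1/(-4))) = 9/(sqrt(15 - 1/4)) = 9/(sqrt(59/4)) = 9/((sqrt(59)/2)) = 9*(2*sqrt(59)/59) = 18*sqrt(59)/59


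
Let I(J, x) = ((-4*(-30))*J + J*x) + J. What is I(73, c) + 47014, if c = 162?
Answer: 67673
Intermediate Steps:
I(J, x) = 121*J + J*x (I(J, x) = (120*J + J*x) + J = 121*J + J*x)
I(73, c) + 47014 = 73*(121 + 162) + 47014 = 73*283 + 47014 = 20659 + 47014 = 67673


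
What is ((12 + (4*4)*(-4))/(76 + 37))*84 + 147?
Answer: 12243/113 ≈ 108.35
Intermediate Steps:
((12 + (4*4)*(-4))/(76 + 37))*84 + 147 = ((12 + 16*(-4))/113)*84 + 147 = ((12 - 64)*(1/113))*84 + 147 = -52*1/113*84 + 147 = -52/113*84 + 147 = -4368/113 + 147 = 12243/113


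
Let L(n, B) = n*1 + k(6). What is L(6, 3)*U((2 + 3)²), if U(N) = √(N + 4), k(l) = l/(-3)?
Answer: 4*√29 ≈ 21.541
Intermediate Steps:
k(l) = -l/3 (k(l) = l*(-⅓) = -l/3)
L(n, B) = -2 + n (L(n, B) = n*1 - ⅓*6 = n - 2 = -2 + n)
U(N) = √(4 + N)
L(6, 3)*U((2 + 3)²) = (-2 + 6)*√(4 + (2 + 3)²) = 4*√(4 + 5²) = 4*√(4 + 25) = 4*√29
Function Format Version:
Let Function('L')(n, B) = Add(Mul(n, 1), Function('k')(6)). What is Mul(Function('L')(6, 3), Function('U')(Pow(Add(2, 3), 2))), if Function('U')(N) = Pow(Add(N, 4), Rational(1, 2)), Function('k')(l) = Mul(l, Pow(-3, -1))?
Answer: Mul(4, Pow(29, Rational(1, 2))) ≈ 21.541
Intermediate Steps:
Function('k')(l) = Mul(Rational(-1, 3), l) (Function('k')(l) = Mul(l, Rational(-1, 3)) = Mul(Rational(-1, 3), l))
Function('L')(n, B) = Add(-2, n) (Function('L')(n, B) = Add(Mul(n, 1), Mul(Rational(-1, 3), 6)) = Add(n, -2) = Add(-2, n))
Function('U')(N) = Pow(Add(4, N), Rational(1, 2))
Mul(Function('L')(6, 3), Function('U')(Pow(Add(2, 3), 2))) = Mul(Add(-2, 6), Pow(Add(4, Pow(Add(2, 3), 2)), Rational(1, 2))) = Mul(4, Pow(Add(4, Pow(5, 2)), Rational(1, 2))) = Mul(4, Pow(Add(4, 25), Rational(1, 2))) = Mul(4, Pow(29, Rational(1, 2)))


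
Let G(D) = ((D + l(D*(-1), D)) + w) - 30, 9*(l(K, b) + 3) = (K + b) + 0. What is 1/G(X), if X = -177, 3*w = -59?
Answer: -3/689 ≈ -0.0043541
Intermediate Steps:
w = -59/3 (w = (⅓)*(-59) = -59/3 ≈ -19.667)
l(K, b) = -3 + K/9 + b/9 (l(K, b) = -3 + ((K + b) + 0)/9 = -3 + (K + b)/9 = -3 + (K/9 + b/9) = -3 + K/9 + b/9)
G(D) = -158/3 + D (G(D) = ((D + (-3 + (D*(-1))/9 + D/9)) - 59/3) - 30 = ((D + (-3 + (-D)/9 + D/9)) - 59/3) - 30 = ((D + (-3 - D/9 + D/9)) - 59/3) - 30 = ((D - 3) - 59/3) - 30 = ((-3 + D) - 59/3) - 30 = (-68/3 + D) - 30 = -158/3 + D)
1/G(X) = 1/(-158/3 - 177) = 1/(-689/3) = -3/689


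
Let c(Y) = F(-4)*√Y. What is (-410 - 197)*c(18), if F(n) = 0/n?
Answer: 0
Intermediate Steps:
F(n) = 0
c(Y) = 0 (c(Y) = 0*√Y = 0)
(-410 - 197)*c(18) = (-410 - 197)*0 = -607*0 = 0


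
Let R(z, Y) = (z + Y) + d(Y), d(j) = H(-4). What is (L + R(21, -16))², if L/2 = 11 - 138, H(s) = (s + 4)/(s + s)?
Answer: 62001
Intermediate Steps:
H(s) = (4 + s)/(2*s) (H(s) = (4 + s)/((2*s)) = (4 + s)*(1/(2*s)) = (4 + s)/(2*s))
d(j) = 0 (d(j) = (½)*(4 - 4)/(-4) = (½)*(-¼)*0 = 0)
R(z, Y) = Y + z (R(z, Y) = (z + Y) + 0 = (Y + z) + 0 = Y + z)
L = -254 (L = 2*(11 - 138) = 2*(-127) = -254)
(L + R(21, -16))² = (-254 + (-16 + 21))² = (-254 + 5)² = (-249)² = 62001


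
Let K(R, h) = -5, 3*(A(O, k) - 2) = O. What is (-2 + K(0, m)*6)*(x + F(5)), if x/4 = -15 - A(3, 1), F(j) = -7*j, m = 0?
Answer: 3424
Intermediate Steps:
A(O, k) = 2 + O/3
x = -72 (x = 4*(-15 - (2 + (1/3)*3)) = 4*(-15 - (2 + 1)) = 4*(-15 - 1*3) = 4*(-15 - 3) = 4*(-18) = -72)
(-2 + K(0, m)*6)*(x + F(5)) = (-2 - 5*6)*(-72 - 7*5) = (-2 - 30)*(-72 - 35) = -32*(-107) = 3424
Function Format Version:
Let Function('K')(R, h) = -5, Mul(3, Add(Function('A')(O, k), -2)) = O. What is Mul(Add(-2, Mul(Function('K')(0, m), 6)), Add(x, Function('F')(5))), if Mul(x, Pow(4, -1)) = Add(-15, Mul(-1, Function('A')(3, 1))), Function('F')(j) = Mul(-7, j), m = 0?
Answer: 3424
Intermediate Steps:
Function('A')(O, k) = Add(2, Mul(Rational(1, 3), O))
x = -72 (x = Mul(4, Add(-15, Mul(-1, Add(2, Mul(Rational(1, 3), 3))))) = Mul(4, Add(-15, Mul(-1, Add(2, 1)))) = Mul(4, Add(-15, Mul(-1, 3))) = Mul(4, Add(-15, -3)) = Mul(4, -18) = -72)
Mul(Add(-2, Mul(Function('K')(0, m), 6)), Add(x, Function('F')(5))) = Mul(Add(-2, Mul(-5, 6)), Add(-72, Mul(-7, 5))) = Mul(Add(-2, -30), Add(-72, -35)) = Mul(-32, -107) = 3424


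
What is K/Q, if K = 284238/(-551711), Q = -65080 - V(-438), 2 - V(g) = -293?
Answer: 284238/36068106625 ≈ 7.8806e-6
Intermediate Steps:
V(g) = 295 (V(g) = 2 - 1*(-293) = 2 + 293 = 295)
Q = -65375 (Q = -65080 - 1*295 = -65080 - 295 = -65375)
K = -284238/551711 (K = 284238*(-1/551711) = -284238/551711 ≈ -0.51519)
K/Q = -284238/551711/(-65375) = -284238/551711*(-1/65375) = 284238/36068106625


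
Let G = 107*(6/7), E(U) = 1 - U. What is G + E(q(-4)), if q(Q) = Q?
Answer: 677/7 ≈ 96.714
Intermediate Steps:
G = 642/7 (G = 107*(6*(⅐)) = 107*(6/7) = 642/7 ≈ 91.714)
G + E(q(-4)) = 642/7 + (1 - 1*(-4)) = 642/7 + (1 + 4) = 642/7 + 5 = 677/7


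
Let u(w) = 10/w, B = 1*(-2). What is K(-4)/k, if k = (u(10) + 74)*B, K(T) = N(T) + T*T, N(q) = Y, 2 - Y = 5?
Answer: -13/150 ≈ -0.086667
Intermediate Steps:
Y = -3 (Y = 2 - 1*5 = 2 - 5 = -3)
N(q) = -3
B = -2
K(T) = -3 + T² (K(T) = -3 + T*T = -3 + T²)
k = -150 (k = (10/10 + 74)*(-2) = (10*(⅒) + 74)*(-2) = (1 + 74)*(-2) = 75*(-2) = -150)
K(-4)/k = (-3 + (-4)²)/(-150) = (-3 + 16)*(-1/150) = 13*(-1/150) = -13/150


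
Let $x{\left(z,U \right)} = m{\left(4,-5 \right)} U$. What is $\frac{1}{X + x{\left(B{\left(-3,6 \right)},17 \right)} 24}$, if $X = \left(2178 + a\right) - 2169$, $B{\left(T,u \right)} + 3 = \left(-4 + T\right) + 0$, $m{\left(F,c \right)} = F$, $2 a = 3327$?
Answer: $\frac{2}{6609} \approx 0.00030262$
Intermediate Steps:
$a = \frac{3327}{2}$ ($a = \frac{1}{2} \cdot 3327 = \frac{3327}{2} \approx 1663.5$)
$B{\left(T,u \right)} = -7 + T$ ($B{\left(T,u \right)} = -3 + \left(\left(-4 + T\right) + 0\right) = -3 + \left(-4 + T\right) = -7 + T$)
$X = \frac{3345}{2}$ ($X = \left(2178 + \frac{3327}{2}\right) - 2169 = \frac{7683}{2} - 2169 = \frac{3345}{2} \approx 1672.5$)
$x{\left(z,U \right)} = 4 U$
$\frac{1}{X + x{\left(B{\left(-3,6 \right)},17 \right)} 24} = \frac{1}{\frac{3345}{2} + 4 \cdot 17 \cdot 24} = \frac{1}{\frac{3345}{2} + 68 \cdot 24} = \frac{1}{\frac{3345}{2} + 1632} = \frac{1}{\frac{6609}{2}} = \frac{2}{6609}$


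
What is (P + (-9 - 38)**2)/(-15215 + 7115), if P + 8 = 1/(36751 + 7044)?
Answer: -8032733/29561625 ≈ -0.27173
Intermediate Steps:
P = -350359/43795 (P = -8 + 1/(36751 + 7044) = -8 + 1/43795 = -350359/43795 ≈ -8.0000)
(P + (-9 - 38)**2)/(-15215 + 7115) = (-350359/43795 + (-9 - 38)**2)/(-15215 + 7115) = (-350359/43795 + (-47)**2)/(-8100) = (-350359/43795 + 2209)*(-1/8100) = (96392796/43795)*(-1/8100) = -8032733/29561625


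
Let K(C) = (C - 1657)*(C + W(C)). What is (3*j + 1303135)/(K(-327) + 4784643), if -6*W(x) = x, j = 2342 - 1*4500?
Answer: 1296661/5325283 ≈ 0.24349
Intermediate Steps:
j = -2158 (j = 2342 - 4500 = -2158)
W(x) = -x/6
K(C) = 5*C*(-1657 + C)/6 (K(C) = (C - 1657)*(C - C/6) = (-1657 + C)*(5*C/6) = 5*C*(-1657 + C)/6)
(3*j + 1303135)/(K(-327) + 4784643) = (3*(-2158) + 1303135)/((⅚)*(-327)*(-1657 - 327) + 4784643) = (-6474 + 1303135)/((⅚)*(-327)*(-1984) + 4784643) = 1296661/(540640 + 4784643) = 1296661/5325283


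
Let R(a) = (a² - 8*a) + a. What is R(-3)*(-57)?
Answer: -1710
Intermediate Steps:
R(a) = a² - 7*a
R(-3)*(-57) = -3*(-7 - 3)*(-57) = -3*(-10)*(-57) = 30*(-57) = -1710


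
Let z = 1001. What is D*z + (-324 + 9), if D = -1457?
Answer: -1458772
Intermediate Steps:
D*z + (-324 + 9) = -1457*1001 + (-324 + 9) = -1458457 - 315 = -1458772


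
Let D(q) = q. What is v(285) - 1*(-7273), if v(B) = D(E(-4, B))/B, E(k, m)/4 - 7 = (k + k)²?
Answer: 2073089/285 ≈ 7274.0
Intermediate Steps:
E(k, m) = 28 + 16*k² (E(k, m) = 28 + 4*(k + k)² = 28 + 4*(2*k)² = 28 + 4*(4*k²) = 28 + 16*k²)
v(B) = 284/B (v(B) = (28 + 16*(-4)²)/B = (28 + 16*16)/B = (28 + 256)/B = 284/B)
v(285) - 1*(-7273) = 284/285 - 1*(-7273) = 284*(1/285) + 7273 = 284/285 + 7273 = 2073089/285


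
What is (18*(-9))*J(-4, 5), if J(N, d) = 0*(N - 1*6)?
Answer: 0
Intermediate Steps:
J(N, d) = 0 (J(N, d) = 0*(N - 6) = 0*(-6 + N) = 0)
(18*(-9))*J(-4, 5) = (18*(-9))*0 = -162*0 = 0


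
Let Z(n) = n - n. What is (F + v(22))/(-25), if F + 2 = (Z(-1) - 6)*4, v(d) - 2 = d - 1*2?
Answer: 4/25 ≈ 0.16000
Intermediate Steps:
v(d) = d (v(d) = 2 + (d - 1*2) = 2 + (d - 2) = 2 + (-2 + d) = d)
Z(n) = 0
F = -26 (F = -2 + (0 - 6)*4 = -2 - 6*4 = -2 - 24 = -26)
(F + v(22))/(-25) = (-26 + 22)/(-25) = -1/25*(-4) = 4/25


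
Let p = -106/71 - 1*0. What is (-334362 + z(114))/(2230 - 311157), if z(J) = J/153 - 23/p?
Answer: 1807473661/1670059362 ≈ 1.0823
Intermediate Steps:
p = -106/71 (p = -106*1/71 + 0 = -106/71 + 0 = -106/71 ≈ -1.4930)
z(J) = 1633/106 + J/153 (z(J) = J/153 - 23/(-106/71) = J*(1/153) - 23*(-71/106) = J/153 + 1633/106 = 1633/106 + J/153)
(-334362 + z(114))/(2230 - 311157) = (-334362 + (1633/106 + (1/153)*114))/(2230 - 311157) = (-334362 + (1633/106 + 38/51))/(-308927) = (-334362 + 87311/5406)*(-1/308927) = -1807473661/5406*(-1/308927) = 1807473661/1670059362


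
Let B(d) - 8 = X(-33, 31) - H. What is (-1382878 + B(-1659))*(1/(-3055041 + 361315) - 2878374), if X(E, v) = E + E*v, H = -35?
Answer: 10730069282984513775/2693726 ≈ 3.9834e+12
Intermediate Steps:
B(d) = -1013 (B(d) = 8 + (-33*(1 + 31) - 1*(-35)) = 8 + (-33*32 + 35) = 8 + (-1056 + 35) = 8 - 1021 = -1013)
(-1382878 + B(-1659))*(1/(-3055041 + 361315) - 2878374) = (-1382878 - 1013)*(1/(-3055041 + 361315) - 2878374) = -1383891*(1/(-2693726) - 2878374) = -1383891*(-1/2693726 - 2878374) = -1383891*(-7753550881525/2693726) = 10730069282984513775/2693726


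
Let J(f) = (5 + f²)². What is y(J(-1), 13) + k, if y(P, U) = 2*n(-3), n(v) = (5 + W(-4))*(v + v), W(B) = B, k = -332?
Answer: -344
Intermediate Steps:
n(v) = 2*v (n(v) = (5 - 4)*(v + v) = 1*(2*v) = 2*v)
y(P, U) = -12 (y(P, U) = 2*(2*(-3)) = 2*(-6) = -12)
y(J(-1), 13) + k = -12 - 332 = -344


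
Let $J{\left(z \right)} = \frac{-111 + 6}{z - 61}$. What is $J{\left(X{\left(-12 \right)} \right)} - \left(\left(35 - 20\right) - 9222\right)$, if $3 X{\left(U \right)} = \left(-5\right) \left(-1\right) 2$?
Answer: $\frac{1593126}{173} \approx 9208.8$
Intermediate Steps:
$X{\left(U \right)} = \frac{10}{3}$ ($X{\left(U \right)} = \frac{\left(-5\right) \left(-1\right) 2}{3} = \frac{5 \cdot 2}{3} = \frac{1}{3} \cdot 10 = \frac{10}{3}$)
$J{\left(z \right)} = - \frac{105}{-61 + z}$
$J{\left(X{\left(-12 \right)} \right)} - \left(\left(35 - 20\right) - 9222\right) = - \frac{105}{-61 + \frac{10}{3}} - \left(\left(35 - 20\right) - 9222\right) = - \frac{105}{- \frac{173}{3}} - \left(\left(35 - 20\right) - 9222\right) = \left(-105\right) \left(- \frac{3}{173}\right) - \left(15 - 9222\right) = \frac{315}{173} - -9207 = \frac{315}{173} + 9207 = \frac{1593126}{173}$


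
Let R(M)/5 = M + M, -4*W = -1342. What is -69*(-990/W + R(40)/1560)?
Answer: 147430/793 ≈ 185.91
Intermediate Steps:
W = 671/2 (W = -1/4*(-1342) = 671/2 ≈ 335.50)
R(M) = 10*M (R(M) = 5*(M + M) = 5*(2*M) = 10*M)
-69*(-990/W + R(40)/1560) = -69*(-990/671/2 + (10*40)/1560) = -69*(-990*2/671 + 400*(1/1560)) = -69*(-180/61 + 10/39) = -69*(-6410/2379) = 147430/793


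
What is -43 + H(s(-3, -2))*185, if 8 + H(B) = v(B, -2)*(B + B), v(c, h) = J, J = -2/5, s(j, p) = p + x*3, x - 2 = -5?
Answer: 105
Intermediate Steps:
x = -3 (x = 2 - 5 = -3)
s(j, p) = -9 + p (s(j, p) = p - 3*3 = p - 9 = -9 + p)
J = -⅖ (J = -2*⅕ = -⅖ ≈ -0.40000)
v(c, h) = -⅖
H(B) = -8 - 4*B/5 (H(B) = -8 - 2*(B + B)/5 = -8 - 4*B/5)
-43 + H(s(-3, -2))*185 = -43 + (-8 - 4*(-9 - 2)/5)*185 = -43 + (-8 - ⅘*(-11))*185 = -43 + (-8 + 44/5)*185 = -43 + (⅘)*185 = -43 + 148 = 105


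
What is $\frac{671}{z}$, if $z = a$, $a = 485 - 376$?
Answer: $\frac{671}{109} \approx 6.156$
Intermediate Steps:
$a = 109$ ($a = 485 - 376 = 109$)
$z = 109$
$\frac{671}{z} = \frac{671}{109}$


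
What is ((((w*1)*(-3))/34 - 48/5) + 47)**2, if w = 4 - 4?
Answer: 34969/25 ≈ 1398.8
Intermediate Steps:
w = 0
((((w*1)*(-3))/34 - 48/5) + 47)**2 = ((((0*1)*(-3))/34 - 48/5) + 47)**2 = (((0*(-3))*(1/34) - 48*1/5) + 47)**2 = ((0*(1/34) - 48/5) + 47)**2 = ((0 - 48/5) + 47)**2 = (-48/5 + 47)**2 = (187/5)**2 = 34969/25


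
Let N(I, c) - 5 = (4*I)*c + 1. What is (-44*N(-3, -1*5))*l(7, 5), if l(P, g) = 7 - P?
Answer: 0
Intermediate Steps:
N(I, c) = 6 + 4*I*c (N(I, c) = 5 + ((4*I)*c + 1) = 5 + (4*I*c + 1) = 5 + (1 + 4*I*c) = 6 + 4*I*c)
(-44*N(-3, -1*5))*l(7, 5) = (-44*(6 + 4*(-3)*(-1*5)))*(7 - 1*7) = (-44*(6 + 4*(-3)*(-5)))*(7 - 7) = -44*(6 + 60)*0 = -44*66*0 = -2904*0 = 0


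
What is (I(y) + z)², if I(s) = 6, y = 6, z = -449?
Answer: 196249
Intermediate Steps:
(I(y) + z)² = (6 - 449)² = (-443)² = 196249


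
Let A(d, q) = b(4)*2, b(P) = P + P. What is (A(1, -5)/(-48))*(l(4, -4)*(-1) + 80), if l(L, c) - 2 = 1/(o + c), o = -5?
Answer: -703/27 ≈ -26.037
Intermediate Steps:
b(P) = 2*P
l(L, c) = 2 + 1/(-5 + c)
A(d, q) = 16 (A(d, q) = (2*4)*2 = 8*2 = 16)
(A(1, -5)/(-48))*(l(4, -4)*(-1) + 80) = (16/(-48))*(((-9 + 2*(-4))/(-5 - 4))*(-1) + 80) = (16*(-1/48))*(((-9 - 8)/(-9))*(-1) + 80) = -(-⅑*(-17)*(-1) + 80)/3 = -((17/9)*(-1) + 80)/3 = -(-17/9 + 80)/3 = -⅓*703/9 = -703/27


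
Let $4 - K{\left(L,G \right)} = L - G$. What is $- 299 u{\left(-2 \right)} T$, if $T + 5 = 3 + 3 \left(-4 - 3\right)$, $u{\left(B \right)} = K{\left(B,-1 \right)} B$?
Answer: $-68770$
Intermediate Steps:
$K{\left(L,G \right)} = 4 + G - L$ ($K{\left(L,G \right)} = 4 - \left(L - G\right) = 4 + \left(G - L\right) = 4 + G - L$)
$u{\left(B \right)} = B \left(3 - B\right)$ ($u{\left(B \right)} = \left(4 - 1 - B\right) B = \left(3 - B\right) B = B \left(3 - B\right)$)
$T = -23$ ($T = -5 + \left(3 + 3 \left(-4 - 3\right)\right) = -5 + \left(3 + 3 \left(-7\right)\right) = -5 + \left(3 - 21\right) = -5 - 18 = -23$)
$- 299 u{\left(-2 \right)} T = - 299 \left(- 2 \left(3 - -2\right)\right) \left(-23\right) = - 299 \left(- 2 \left(3 + 2\right)\right) \left(-23\right) = - 299 \left(\left(-2\right) 5\right) \left(-23\right) = \left(-299\right) \left(-10\right) \left(-23\right) = 2990 \left(-23\right) = -68770$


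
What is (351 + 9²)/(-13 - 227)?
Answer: -9/5 ≈ -1.8000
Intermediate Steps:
(351 + 9²)/(-13 - 227) = (351 + 81)/(-240) = 432*(-1/240) = -9/5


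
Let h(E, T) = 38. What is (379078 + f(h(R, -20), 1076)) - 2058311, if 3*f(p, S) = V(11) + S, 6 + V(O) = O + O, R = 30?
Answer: -1678869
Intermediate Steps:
V(O) = -6 + 2*O (V(O) = -6 + (O + O) = -6 + 2*O)
f(p, S) = 16/3 + S/3 (f(p, S) = ((-6 + 2*11) + S)/3 = ((-6 + 22) + S)/3 = (16 + S)/3 = 16/3 + S/3)
(379078 + f(h(R, -20), 1076)) - 2058311 = (379078 + (16/3 + (⅓)*1076)) - 2058311 = (379078 + (16/3 + 1076/3)) - 2058311 = (379078 + 364) - 2058311 = 379442 - 2058311 = -1678869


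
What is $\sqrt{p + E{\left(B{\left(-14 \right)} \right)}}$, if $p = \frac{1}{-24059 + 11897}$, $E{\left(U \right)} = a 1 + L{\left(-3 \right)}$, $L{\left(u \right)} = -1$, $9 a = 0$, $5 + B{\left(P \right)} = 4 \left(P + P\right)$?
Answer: $\frac{i \sqrt{147926406}}{12162} \approx 1.0 i$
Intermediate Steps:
$B{\left(P \right)} = -5 + 8 P$ ($B{\left(P \right)} = -5 + 4 \left(P + P\right) = -5 + 4 \cdot 2 P = -5 + 8 P$)
$a = 0$ ($a = \frac{1}{9} \cdot 0 = 0$)
$E{\left(U \right)} = -1$ ($E{\left(U \right)} = 0 \cdot 1 - 1 = 0 - 1 = -1$)
$p = - \frac{1}{12162}$ ($p = \frac{1}{-12162} = - \frac{1}{12162} \approx -8.2223 \cdot 10^{-5}$)
$\sqrt{p + E{\left(B{\left(-14 \right)} \right)}} = \sqrt{- \frac{1}{12162} - 1} = \sqrt{- \frac{12163}{12162}} = \frac{i \sqrt{147926406}}{12162}$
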